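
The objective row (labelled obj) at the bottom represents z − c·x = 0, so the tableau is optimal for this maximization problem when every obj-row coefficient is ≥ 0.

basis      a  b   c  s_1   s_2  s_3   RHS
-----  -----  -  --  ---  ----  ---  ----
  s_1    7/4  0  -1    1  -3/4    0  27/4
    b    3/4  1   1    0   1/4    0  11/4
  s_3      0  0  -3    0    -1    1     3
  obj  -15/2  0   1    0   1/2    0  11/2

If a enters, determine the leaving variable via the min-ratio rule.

b

Column a entries and ratios — s_1: (27/4)/(7/4) = 27/7; b: (11/4)/(3/4) = 11/3; s_3: 0 ≤ 0, skip.
Smallest ratio is 11/3 in the row of b, so b leaves.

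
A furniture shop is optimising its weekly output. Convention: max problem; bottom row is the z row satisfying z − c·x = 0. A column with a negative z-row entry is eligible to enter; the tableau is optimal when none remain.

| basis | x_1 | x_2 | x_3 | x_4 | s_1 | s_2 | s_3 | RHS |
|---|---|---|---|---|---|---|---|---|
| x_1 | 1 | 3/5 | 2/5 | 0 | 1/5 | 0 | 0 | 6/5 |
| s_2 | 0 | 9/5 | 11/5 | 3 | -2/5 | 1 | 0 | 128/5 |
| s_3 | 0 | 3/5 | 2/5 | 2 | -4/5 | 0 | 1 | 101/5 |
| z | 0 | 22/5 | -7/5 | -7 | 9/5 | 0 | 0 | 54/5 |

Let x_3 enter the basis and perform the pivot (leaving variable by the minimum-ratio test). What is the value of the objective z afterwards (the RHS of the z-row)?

Ratio test on column x_3 — row 1: (6/5)/(2/5) = 3; row 2: (128/5)/(11/5) = 128/11; row 3: (101/5)/(2/5) = 101/2. Minimum is 3 at row 1 (x_1 leaves); pivot element 2/5.
Pivot on row 1; the z-row RHS becomes 54/5 − (-7/5)·3 = 15.

15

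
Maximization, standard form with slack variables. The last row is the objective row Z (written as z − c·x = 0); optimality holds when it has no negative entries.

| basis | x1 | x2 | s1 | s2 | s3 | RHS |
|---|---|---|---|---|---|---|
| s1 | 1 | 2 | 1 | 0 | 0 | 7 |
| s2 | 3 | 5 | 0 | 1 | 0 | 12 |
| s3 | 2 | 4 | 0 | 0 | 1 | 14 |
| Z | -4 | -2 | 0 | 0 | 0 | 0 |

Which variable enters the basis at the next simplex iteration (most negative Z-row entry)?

x1

Negative Z-row entries: x1: -4, x2: -2.
The most negative is -4 in column x1, so x1 enters.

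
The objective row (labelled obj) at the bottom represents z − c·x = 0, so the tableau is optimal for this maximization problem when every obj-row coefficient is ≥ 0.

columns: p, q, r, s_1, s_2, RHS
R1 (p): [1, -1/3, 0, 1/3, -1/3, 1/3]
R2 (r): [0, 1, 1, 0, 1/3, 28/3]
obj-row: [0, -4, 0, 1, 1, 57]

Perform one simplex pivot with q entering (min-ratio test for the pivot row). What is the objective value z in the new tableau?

283/3

Ratio test on column q — row 1: entry -1/3 ≤ 0; row 2: (28/3)/1 = 28/3. Minimum is 28/3 at row 2 (r leaves); pivot element 1.
Pivot on row 2; the obj-row RHS becomes 57 − (-4)·(28/3) = 283/3.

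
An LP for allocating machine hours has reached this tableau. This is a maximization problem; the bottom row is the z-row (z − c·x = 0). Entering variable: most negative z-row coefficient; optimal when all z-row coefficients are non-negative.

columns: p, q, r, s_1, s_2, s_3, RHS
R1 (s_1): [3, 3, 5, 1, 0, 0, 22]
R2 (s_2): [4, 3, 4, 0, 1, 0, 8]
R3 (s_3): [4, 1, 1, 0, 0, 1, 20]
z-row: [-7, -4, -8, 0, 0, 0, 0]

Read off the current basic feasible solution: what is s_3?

s_3 is basic (row 3); its value is the RHS of that row, 20.

20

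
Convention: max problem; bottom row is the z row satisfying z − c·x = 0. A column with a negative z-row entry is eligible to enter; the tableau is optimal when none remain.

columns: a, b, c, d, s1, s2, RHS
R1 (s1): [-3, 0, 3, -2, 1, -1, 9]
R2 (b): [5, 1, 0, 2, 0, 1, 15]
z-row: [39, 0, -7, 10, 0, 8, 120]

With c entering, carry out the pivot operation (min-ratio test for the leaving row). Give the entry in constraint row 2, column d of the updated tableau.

2

Ratio test on column c — row 1: 9/3 = 3; row 2: entry 0 ≤ 0. Minimum is 3 at row 1 (s1 leaves); pivot element 3.
Divide row 1 by 3; eliminate column c from the other rows.
Row 2 update in column d: 2 − 0·(-2/3) = 2.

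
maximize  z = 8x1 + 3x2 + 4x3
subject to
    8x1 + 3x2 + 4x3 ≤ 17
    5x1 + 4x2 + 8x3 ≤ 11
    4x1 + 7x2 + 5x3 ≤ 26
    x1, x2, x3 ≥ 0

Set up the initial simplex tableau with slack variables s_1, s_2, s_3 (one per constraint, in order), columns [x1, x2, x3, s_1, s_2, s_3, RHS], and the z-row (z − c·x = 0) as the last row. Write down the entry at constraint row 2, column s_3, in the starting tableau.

0

Slack s_3 belongs to constraint 3; its column is the unit vector e_3, so the entry in row 2 is 0.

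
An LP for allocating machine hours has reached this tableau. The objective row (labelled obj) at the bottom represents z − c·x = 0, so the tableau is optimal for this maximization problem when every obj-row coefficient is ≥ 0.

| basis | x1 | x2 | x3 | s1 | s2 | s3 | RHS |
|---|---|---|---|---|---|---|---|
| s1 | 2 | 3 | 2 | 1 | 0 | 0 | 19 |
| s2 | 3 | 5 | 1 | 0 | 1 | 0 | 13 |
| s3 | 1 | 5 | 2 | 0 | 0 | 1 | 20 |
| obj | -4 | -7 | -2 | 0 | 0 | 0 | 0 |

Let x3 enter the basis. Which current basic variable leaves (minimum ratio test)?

Column x3 entries and ratios — s1: 19/2 = 19/2; s2: 13/1 = 13; s3: 20/2 = 10.
Smallest ratio is 19/2 in the row of s1, so s1 leaves.

s1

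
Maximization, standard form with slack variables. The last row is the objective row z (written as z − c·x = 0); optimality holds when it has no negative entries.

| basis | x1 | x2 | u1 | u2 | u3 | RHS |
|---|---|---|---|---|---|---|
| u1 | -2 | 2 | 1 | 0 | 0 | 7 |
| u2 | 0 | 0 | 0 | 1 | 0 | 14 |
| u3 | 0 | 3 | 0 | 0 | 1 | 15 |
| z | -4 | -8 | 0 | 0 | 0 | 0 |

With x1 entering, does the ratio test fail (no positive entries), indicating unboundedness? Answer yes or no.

Every constraint-row entry in column x1 is ≤ 0, so increasing x1 is unbounded.

yes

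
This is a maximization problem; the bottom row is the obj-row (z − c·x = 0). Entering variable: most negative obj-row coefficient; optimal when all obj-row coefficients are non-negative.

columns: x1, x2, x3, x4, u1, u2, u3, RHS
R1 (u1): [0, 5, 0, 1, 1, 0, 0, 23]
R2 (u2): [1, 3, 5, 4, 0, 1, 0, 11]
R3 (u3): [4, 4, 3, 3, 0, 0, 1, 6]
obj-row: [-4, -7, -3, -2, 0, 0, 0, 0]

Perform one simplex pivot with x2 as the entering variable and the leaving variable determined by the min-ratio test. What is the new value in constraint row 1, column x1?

Ratio test on column x2 — row 1: 23/5 = 23/5; row 2: 11/3 = 11/3; row 3: 6/4 = 3/2. Minimum is 3/2 at row 3 (u3 leaves); pivot element 4.
Divide row 3 by 4; eliminate column x2 from the other rows.
Row 1 update in column x1: 0 − 5·1 = -5.

-5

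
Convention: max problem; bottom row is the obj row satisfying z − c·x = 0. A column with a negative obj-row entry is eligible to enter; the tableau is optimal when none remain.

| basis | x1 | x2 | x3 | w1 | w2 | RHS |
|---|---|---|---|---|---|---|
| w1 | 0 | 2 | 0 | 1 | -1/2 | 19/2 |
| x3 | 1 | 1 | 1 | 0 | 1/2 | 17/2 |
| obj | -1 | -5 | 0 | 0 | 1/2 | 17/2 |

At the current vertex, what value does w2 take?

0

w2 is not in the basis, so in the current basic feasible solution w2 = 0.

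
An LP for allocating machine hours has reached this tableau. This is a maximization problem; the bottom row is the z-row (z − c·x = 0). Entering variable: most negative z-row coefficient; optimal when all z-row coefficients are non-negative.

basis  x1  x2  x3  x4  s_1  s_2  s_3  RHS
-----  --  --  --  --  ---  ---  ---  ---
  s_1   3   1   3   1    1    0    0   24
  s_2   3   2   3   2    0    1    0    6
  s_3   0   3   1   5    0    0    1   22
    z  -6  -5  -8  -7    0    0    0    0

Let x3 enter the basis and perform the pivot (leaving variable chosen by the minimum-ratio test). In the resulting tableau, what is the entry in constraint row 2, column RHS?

Ratio test on column x3 — row 1: 24/3 = 8; row 2: 6/3 = 2; row 3: 22/1 = 22. Minimum is 2 at row 2 (s_2 leaves); pivot element 3.
Divide row 2 by 3; eliminate column x3 from the other rows.
In the new row 2, the RHS entry is the old entry divided by the pivot: 6/3 = 2.

2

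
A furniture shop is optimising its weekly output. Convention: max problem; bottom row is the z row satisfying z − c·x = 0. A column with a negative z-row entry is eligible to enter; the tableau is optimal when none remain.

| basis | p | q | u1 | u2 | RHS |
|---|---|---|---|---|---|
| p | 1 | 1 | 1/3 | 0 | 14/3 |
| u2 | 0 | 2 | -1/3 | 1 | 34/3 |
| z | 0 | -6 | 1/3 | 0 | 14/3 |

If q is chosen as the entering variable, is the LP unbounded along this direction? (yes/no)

Column q has positive entries in row(s) 1, 2, so the ratio test bounds it — not unbounded.

no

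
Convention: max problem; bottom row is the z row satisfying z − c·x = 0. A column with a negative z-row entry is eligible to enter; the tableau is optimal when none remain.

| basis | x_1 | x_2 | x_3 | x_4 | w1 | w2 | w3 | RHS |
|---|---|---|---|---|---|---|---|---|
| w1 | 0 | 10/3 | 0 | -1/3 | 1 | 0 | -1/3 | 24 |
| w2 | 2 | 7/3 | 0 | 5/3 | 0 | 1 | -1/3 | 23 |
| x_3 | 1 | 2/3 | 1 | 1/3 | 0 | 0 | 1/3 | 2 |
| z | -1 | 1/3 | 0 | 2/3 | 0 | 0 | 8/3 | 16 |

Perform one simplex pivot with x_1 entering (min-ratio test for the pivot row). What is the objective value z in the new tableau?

Ratio test on column x_1 — row 1: entry 0 ≤ 0; row 2: 23/2 = 23/2; row 3: 2/1 = 2. Minimum is 2 at row 3 (x_3 leaves); pivot element 1.
Pivot on row 3; the z-row RHS becomes 16 − (-1)·2 = 18.

18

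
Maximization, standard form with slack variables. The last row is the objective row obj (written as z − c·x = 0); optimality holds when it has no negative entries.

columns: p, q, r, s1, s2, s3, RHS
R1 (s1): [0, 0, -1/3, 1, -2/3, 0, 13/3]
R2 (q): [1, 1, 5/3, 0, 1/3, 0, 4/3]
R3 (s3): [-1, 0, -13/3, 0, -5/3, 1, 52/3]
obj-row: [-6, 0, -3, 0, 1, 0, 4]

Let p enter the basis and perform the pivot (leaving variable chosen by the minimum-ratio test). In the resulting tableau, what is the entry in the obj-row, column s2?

3

Ratio test on column p — row 1: entry 0 ≤ 0; row 2: (4/3)/1 = 4/3; row 3: entry -1 ≤ 0. Minimum is 4/3 at row 2 (q leaves); pivot element 1.
Divide row 2 by 1; eliminate column p from the other rows.
obj-row update in column s2: 1 − (-6)·(1/3) = 3.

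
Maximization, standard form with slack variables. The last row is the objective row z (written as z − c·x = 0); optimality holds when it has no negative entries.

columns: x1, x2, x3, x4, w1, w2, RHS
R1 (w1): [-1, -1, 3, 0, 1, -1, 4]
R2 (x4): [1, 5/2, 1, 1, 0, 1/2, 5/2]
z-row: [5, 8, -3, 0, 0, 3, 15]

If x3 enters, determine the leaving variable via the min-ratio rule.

w1

Column x3 entries and ratios — w1: 4/3 = 4/3; x4: (5/2)/1 = 5/2.
Smallest ratio is 4/3 in the row of w1, so w1 leaves.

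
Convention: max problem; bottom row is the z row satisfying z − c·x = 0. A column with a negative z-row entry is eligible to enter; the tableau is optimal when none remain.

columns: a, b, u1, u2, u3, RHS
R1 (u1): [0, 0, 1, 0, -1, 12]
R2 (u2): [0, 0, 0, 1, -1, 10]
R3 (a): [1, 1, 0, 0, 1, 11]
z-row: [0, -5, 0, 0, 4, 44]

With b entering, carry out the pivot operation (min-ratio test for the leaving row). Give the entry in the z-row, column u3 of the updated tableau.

9

Ratio test on column b — row 1: entry 0 ≤ 0; row 2: entry 0 ≤ 0; row 3: 11/1 = 11. Minimum is 11 at row 3 (a leaves); pivot element 1.
Divide row 3 by 1; eliminate column b from the other rows.
z-row update in column u3: 4 − (-5)·1 = 9.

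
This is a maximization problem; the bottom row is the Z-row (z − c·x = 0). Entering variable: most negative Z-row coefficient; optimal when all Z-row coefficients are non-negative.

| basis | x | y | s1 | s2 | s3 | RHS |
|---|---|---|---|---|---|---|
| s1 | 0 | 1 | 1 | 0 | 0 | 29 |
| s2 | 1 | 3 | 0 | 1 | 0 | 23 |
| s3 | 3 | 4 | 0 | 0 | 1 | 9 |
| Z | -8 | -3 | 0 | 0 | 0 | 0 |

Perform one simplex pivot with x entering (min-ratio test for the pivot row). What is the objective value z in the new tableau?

Ratio test on column x — row 1: entry 0 ≤ 0; row 2: 23/1 = 23; row 3: 9/3 = 3. Minimum is 3 at row 3 (s3 leaves); pivot element 3.
Pivot on row 3; the Z-row RHS becomes 0 − (-8)·3 = 24.

24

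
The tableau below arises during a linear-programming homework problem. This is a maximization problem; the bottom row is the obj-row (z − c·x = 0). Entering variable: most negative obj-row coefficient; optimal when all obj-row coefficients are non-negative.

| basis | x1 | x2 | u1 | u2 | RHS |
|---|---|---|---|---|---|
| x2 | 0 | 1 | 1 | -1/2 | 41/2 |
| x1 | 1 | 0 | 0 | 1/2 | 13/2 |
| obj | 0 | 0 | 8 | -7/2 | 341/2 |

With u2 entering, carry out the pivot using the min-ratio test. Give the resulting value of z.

Ratio test on column u2 — row 1: entry -1/2 ≤ 0; row 2: (13/2)/(1/2) = 13. Minimum is 13 at row 2 (x1 leaves); pivot element 1/2.
Pivot on row 2; the obj-row RHS becomes 341/2 − (-7/2)·13 = 216.

216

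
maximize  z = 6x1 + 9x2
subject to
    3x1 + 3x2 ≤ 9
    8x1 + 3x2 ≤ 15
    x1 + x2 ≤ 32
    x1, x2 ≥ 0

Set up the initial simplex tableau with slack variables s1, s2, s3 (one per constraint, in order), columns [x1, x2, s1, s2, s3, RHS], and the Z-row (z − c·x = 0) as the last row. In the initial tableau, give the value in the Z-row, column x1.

The Z-row carries the negated objective coefficients: the x1 entry is -6.

-6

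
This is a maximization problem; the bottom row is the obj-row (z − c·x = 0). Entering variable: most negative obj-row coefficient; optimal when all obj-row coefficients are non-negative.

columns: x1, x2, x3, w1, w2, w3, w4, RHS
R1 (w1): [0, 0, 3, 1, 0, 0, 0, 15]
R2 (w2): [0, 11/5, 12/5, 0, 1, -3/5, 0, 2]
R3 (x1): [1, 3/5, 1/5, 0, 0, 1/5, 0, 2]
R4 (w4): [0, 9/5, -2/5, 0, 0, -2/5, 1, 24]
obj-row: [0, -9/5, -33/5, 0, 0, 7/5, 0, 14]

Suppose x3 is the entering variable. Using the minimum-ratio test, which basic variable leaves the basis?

w2

Column x3 entries and ratios — w1: 15/3 = 5; w2: 2/(12/5) = 5/6; x1: 2/(1/5) = 10; w4: -2/5 ≤ 0, skip.
Smallest ratio is 5/6 in the row of w2, so w2 leaves.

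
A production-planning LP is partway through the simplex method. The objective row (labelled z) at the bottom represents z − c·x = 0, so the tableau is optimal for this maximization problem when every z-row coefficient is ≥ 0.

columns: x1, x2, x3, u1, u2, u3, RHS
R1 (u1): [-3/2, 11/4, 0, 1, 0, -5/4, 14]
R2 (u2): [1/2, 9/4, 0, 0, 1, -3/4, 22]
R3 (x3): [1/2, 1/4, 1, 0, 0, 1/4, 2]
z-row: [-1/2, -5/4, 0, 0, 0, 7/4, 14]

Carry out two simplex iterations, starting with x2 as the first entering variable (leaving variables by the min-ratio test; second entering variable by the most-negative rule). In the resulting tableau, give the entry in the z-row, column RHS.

Ratio test on column x2 — row 1: 14/(11/4) = 56/11; row 2: 22/(9/4) = 88/9; row 3: 2/(1/4) = 8. Minimum is 56/11 at row 1 (u1 leaves); pivot element 11/4.
Divide row 1 by 11/4; eliminate column x2 from the other rows.
Second iteration: most negative z-row entry is -13/11 in column x1, so x1 enters.
Ratio test on column x1 — row 1: entry -6/11 ≤ 0; row 2: (116/11)/(19/11) = 116/19; row 3: (8/11)/(7/11) = 8/7. Minimum is 8/7 at row 3 (x3 leaves); pivot element 7/11.
Divide row 3 by 7/11; eliminate column x1 from the other rows.
After both pivots, the entry at the z-row, column RHS is 152/7.

152/7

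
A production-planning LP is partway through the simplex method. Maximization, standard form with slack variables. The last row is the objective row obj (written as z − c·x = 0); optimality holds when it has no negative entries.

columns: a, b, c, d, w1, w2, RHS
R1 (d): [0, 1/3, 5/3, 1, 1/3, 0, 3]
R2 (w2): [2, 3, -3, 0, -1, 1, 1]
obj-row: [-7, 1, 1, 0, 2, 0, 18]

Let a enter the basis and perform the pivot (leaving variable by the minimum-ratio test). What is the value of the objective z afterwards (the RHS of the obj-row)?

Ratio test on column a — row 1: entry 0 ≤ 0; row 2: 1/2 = 1/2. Minimum is 1/2 at row 2 (w2 leaves); pivot element 2.
Pivot on row 2; the obj-row RHS becomes 18 − (-7)·(1/2) = 43/2.

43/2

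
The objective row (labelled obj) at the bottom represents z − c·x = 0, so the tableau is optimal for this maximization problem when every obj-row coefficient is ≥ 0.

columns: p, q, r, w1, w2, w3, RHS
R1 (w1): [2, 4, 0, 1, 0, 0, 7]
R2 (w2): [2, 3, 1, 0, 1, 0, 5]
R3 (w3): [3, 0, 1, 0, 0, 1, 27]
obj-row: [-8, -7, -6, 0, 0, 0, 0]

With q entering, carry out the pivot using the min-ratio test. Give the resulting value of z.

35/3

Ratio test on column q — row 1: 7/4 = 7/4; row 2: 5/3 = 5/3; row 3: entry 0 ≤ 0. Minimum is 5/3 at row 2 (w2 leaves); pivot element 3.
Pivot on row 2; the obj-row RHS becomes 0 − (-7)·(5/3) = 35/3.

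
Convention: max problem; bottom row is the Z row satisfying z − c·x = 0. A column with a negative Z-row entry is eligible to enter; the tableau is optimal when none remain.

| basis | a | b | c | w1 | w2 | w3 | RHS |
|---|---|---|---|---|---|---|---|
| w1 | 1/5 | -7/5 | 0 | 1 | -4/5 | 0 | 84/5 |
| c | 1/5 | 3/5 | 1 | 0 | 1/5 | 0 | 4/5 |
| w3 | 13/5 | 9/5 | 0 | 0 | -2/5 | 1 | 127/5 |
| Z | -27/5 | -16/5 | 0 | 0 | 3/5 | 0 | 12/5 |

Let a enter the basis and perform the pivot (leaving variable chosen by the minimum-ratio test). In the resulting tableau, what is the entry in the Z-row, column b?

Ratio test on column a — row 1: (84/5)/(1/5) = 84; row 2: (4/5)/(1/5) = 4; row 3: (127/5)/(13/5) = 127/13. Minimum is 4 at row 2 (c leaves); pivot element 1/5.
Divide row 2 by 1/5; eliminate column a from the other rows.
Z-row update in column b: -16/5 − (-27/5)·3 = 13.

13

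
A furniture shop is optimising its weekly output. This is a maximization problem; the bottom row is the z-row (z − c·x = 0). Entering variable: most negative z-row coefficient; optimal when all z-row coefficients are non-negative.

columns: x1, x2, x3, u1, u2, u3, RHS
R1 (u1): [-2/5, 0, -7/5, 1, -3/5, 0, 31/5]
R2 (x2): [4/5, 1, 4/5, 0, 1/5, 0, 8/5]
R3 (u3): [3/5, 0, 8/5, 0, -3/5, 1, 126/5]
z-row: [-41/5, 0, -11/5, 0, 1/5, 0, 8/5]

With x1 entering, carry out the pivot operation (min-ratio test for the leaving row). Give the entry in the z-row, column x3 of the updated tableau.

6

Ratio test on column x1 — row 1: entry -2/5 ≤ 0; row 2: (8/5)/(4/5) = 2; row 3: (126/5)/(3/5) = 42. Minimum is 2 at row 2 (x2 leaves); pivot element 4/5.
Divide row 2 by 4/5; eliminate column x1 from the other rows.
z-row update in column x3: -11/5 − (-41/5)·1 = 6.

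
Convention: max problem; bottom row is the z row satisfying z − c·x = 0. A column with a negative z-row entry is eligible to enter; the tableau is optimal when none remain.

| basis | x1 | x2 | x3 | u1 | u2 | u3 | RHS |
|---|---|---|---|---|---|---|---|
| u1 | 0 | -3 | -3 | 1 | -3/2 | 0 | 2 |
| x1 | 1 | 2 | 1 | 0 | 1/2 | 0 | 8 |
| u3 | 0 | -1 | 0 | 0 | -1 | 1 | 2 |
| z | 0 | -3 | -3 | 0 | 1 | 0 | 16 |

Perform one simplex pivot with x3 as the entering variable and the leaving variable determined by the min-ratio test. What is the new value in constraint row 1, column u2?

0

Ratio test on column x3 — row 1: entry -3 ≤ 0; row 2: 8/1 = 8; row 3: entry 0 ≤ 0. Minimum is 8 at row 2 (x1 leaves); pivot element 1.
Divide row 2 by 1; eliminate column x3 from the other rows.
Row 1 update in column u2: -3/2 − (-3)·(1/2) = 0.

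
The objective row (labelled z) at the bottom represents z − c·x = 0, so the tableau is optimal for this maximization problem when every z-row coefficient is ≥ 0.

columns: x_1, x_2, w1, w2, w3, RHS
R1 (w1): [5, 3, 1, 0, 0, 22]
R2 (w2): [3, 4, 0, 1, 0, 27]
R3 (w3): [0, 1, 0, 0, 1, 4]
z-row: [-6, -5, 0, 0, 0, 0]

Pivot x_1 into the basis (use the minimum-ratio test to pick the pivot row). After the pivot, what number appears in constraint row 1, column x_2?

3/5

Ratio test on column x_1 — row 1: 22/5 = 22/5; row 2: 27/3 = 9; row 3: entry 0 ≤ 0. Minimum is 22/5 at row 1 (w1 leaves); pivot element 5.
Divide row 1 by 5; eliminate column x_1 from the other rows.
In the new row 1, the x_2 entry is the old entry divided by the pivot: 3/5 = 3/5.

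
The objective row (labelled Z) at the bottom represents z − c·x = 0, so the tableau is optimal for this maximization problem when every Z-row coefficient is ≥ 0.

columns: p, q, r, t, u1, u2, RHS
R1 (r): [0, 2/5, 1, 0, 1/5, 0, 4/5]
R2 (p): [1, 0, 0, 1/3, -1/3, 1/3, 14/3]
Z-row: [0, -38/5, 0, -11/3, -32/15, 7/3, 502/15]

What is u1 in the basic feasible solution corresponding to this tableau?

u1 is not in the basis, so in the current basic feasible solution u1 = 0.

0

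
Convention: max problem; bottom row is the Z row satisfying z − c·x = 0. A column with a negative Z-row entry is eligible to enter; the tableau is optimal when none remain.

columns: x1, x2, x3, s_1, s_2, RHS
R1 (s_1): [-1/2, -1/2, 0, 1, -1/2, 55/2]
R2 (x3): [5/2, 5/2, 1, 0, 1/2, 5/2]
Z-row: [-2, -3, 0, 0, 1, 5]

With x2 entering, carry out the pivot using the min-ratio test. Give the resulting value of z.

8

Ratio test on column x2 — row 1: entry -1/2 ≤ 0; row 2: (5/2)/(5/2) = 1. Minimum is 1 at row 2 (x3 leaves); pivot element 5/2.
Pivot on row 2; the Z-row RHS becomes 5 − (-3)·1 = 8.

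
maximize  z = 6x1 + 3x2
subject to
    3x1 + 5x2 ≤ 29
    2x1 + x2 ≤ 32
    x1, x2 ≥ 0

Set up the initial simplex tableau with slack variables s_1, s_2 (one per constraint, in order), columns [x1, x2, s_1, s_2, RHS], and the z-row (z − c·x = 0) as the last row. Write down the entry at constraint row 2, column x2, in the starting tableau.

1

Constraint 2 has coefficient 1 on x2.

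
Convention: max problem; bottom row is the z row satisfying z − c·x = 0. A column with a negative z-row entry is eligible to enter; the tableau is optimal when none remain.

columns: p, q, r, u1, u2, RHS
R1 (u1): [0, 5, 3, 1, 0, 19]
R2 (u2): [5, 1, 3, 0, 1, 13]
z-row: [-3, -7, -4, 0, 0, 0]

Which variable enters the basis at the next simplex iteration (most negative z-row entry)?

q

Negative z-row entries: p: -3, q: -7, r: -4.
The most negative is -7 in column q, so q enters.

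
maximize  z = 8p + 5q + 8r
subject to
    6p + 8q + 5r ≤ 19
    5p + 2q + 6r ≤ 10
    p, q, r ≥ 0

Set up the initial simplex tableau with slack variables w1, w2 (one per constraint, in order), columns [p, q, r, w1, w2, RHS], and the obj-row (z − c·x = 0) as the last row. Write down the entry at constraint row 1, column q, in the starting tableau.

Constraint 1 has coefficient 8 on q.

8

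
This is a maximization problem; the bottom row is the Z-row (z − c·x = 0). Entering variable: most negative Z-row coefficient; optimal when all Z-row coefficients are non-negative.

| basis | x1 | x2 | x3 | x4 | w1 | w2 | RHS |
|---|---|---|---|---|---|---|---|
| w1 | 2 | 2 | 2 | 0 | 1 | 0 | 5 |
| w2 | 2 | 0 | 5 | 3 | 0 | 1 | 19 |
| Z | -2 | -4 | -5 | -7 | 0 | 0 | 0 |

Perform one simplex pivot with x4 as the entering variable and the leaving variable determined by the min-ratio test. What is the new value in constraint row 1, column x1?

2

Ratio test on column x4 — row 1: entry 0 ≤ 0; row 2: 19/3 = 19/3. Minimum is 19/3 at row 2 (w2 leaves); pivot element 3.
Divide row 2 by 3; eliminate column x4 from the other rows.
Row 1 update in column x1: 2 − 0·(2/3) = 2.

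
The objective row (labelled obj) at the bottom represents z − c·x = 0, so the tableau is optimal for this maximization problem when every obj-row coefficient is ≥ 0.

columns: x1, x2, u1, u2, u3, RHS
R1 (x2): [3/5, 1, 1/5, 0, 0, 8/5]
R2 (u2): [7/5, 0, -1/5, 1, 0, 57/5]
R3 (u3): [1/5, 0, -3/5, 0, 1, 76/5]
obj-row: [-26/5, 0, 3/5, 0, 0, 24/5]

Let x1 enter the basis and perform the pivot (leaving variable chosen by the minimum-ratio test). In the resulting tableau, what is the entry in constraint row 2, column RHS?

Ratio test on column x1 — row 1: (8/5)/(3/5) = 8/3; row 2: (57/5)/(7/5) = 57/7; row 3: (76/5)/(1/5) = 76. Minimum is 8/3 at row 1 (x2 leaves); pivot element 3/5.
Divide row 1 by 3/5; eliminate column x1 from the other rows.
Row 2 update in column RHS: 57/5 − (7/5)·(8/3) = 23/3.

23/3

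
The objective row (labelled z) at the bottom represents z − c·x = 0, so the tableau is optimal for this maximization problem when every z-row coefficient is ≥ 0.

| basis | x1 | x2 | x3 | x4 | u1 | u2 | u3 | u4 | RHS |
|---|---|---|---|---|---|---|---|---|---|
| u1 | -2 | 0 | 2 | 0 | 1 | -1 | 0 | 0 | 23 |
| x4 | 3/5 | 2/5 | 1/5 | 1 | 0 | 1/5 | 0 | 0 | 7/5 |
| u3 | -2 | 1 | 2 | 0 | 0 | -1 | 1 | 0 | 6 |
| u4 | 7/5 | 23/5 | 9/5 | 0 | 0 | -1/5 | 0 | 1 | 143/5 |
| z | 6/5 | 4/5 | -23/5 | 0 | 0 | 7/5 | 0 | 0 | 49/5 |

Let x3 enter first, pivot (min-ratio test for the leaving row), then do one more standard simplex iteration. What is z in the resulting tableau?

Ratio test on column x3 — row 1: 23/2 = 23/2; row 2: (7/5)/(1/5) = 7; row 3: 6/2 = 3; row 4: (143/5)/(9/5) = 143/9. Minimum is 3 at row 3 (u3 leaves); pivot element 2.
Pivot on row 3; the z-row RHS becomes 49/5 − (-23/5)·3 = 118/5.
Next entering variable (most negative z-row entry -17/5): x1.
Ratio test on column x1 — row 1: entry 0 ≤ 0; row 2: (4/5)/(4/5) = 1; row 3: entry -1 ≤ 0; row 4: (116/5)/(16/5) = 29/4. Minimum is 1 at row 2 (x4 leaves); pivot element 4/5.
After the second pivot the z-row RHS is 118/5 − (-17/5)·1 = 27.

27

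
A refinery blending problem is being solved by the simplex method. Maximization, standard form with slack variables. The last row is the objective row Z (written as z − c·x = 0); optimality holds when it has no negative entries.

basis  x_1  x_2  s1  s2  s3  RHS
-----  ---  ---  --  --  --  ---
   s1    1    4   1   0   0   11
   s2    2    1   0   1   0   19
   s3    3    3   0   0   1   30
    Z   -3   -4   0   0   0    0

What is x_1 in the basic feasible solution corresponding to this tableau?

x_1 is not in the basis, so in the current basic feasible solution x_1 = 0.

0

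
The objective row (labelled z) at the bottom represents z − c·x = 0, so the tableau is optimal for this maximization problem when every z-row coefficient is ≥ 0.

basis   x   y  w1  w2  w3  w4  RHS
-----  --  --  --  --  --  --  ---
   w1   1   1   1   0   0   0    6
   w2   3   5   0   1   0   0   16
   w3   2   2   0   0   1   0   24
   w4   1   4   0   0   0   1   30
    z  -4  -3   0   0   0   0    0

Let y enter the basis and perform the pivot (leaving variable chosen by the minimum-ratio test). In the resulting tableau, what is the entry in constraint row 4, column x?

Ratio test on column y — row 1: 6/1 = 6; row 2: 16/5 = 16/5; row 3: 24/2 = 12; row 4: 30/4 = 15/2. Minimum is 16/5 at row 2 (w2 leaves); pivot element 5.
Divide row 2 by 5; eliminate column y from the other rows.
Row 4 update in column x: 1 − 4·(3/5) = -7/5.

-7/5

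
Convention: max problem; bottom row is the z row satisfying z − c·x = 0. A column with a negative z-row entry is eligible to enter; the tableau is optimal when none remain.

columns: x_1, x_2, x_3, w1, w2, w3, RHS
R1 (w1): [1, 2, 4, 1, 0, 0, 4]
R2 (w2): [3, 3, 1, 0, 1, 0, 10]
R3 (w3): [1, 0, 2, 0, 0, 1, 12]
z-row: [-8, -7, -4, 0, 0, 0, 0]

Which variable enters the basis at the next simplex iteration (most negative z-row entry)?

Negative z-row entries: x_1: -8, x_2: -7, x_3: -4.
The most negative is -8 in column x_1, so x_1 enters.

x_1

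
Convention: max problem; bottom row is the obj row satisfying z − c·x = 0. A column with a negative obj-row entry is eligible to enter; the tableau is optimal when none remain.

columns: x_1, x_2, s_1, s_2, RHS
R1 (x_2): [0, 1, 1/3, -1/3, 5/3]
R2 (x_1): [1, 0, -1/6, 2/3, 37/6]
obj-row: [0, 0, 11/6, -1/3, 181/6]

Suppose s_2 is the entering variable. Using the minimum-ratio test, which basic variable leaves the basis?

x_1

Column s_2 entries and ratios — x_2: -1/3 ≤ 0, skip; x_1: (37/6)/(2/3) = 37/4.
Smallest ratio is 37/4 in the row of x_1, so x_1 leaves.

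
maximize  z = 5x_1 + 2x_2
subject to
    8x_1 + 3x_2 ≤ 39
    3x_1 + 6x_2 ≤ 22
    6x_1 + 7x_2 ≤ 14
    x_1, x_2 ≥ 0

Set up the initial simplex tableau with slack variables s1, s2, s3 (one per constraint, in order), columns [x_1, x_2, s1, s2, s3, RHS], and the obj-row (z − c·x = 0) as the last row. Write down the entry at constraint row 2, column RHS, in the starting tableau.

22

The RHS of constraint 2 is b_2 = 22.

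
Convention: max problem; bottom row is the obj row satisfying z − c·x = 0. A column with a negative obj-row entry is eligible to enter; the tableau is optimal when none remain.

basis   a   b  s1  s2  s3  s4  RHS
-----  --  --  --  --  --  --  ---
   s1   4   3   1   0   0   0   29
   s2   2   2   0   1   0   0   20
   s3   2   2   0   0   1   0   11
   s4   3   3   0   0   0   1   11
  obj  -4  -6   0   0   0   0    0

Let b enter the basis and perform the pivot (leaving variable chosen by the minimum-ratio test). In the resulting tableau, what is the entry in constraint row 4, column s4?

Ratio test on column b — row 1: 29/3 = 29/3; row 2: 20/2 = 10; row 3: 11/2 = 11/2; row 4: 11/3 = 11/3. Minimum is 11/3 at row 4 (s4 leaves); pivot element 3.
Divide row 4 by 3; eliminate column b from the other rows.
In the new row 4, the s4 entry is the old entry divided by the pivot: 1/3 = 1/3.

1/3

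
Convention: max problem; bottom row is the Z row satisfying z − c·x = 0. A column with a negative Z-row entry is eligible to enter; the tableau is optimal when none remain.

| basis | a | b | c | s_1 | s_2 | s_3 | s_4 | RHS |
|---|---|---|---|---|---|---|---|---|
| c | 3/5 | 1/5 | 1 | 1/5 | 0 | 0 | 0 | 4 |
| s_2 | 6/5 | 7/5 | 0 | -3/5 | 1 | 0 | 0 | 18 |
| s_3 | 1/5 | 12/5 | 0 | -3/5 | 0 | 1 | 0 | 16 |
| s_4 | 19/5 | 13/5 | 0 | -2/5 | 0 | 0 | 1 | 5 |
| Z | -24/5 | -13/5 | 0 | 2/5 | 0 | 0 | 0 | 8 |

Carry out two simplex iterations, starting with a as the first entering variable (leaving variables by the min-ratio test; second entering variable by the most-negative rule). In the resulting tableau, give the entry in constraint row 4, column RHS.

Ratio test on column a — row 1: 4/(3/5) = 20/3; row 2: 18/(6/5) = 15; row 3: 16/(1/5) = 80; row 4: 5/(19/5) = 25/19. Minimum is 25/19 at row 4 (s_4 leaves); pivot element 19/5.
Divide row 4 by 19/5; eliminate column a from the other rows.
Second iteration: most negative Z-row entry is -2/19 in column s_1, so s_1 enters.
Ratio test on column s_1 — row 1: (61/19)/(5/19) = 61/5; row 2: entry -9/19 ≤ 0; row 3: entry -11/19 ≤ 0; row 4: entry -2/19 ≤ 0. Minimum is 61/5 at row 1 (c leaves); pivot element 5/19.
Divide row 1 by 5/19; eliminate column s_1 from the other rows.
After both pivots, the entry at constraint row 4, column RHS is 13/5.

13/5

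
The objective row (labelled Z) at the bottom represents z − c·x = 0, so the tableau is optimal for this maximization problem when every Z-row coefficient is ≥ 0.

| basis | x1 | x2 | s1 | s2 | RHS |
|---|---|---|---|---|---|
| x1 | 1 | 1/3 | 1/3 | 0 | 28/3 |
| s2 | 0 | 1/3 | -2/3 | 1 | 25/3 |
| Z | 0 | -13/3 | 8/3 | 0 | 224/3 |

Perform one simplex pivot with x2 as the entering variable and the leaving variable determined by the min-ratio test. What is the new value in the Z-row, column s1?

Ratio test on column x2 — row 1: (28/3)/(1/3) = 28; row 2: (25/3)/(1/3) = 25. Minimum is 25 at row 2 (s2 leaves); pivot element 1/3.
Divide row 2 by 1/3; eliminate column x2 from the other rows.
Z-row update in column s1: 8/3 − (-13/3)·(-2) = -6.

-6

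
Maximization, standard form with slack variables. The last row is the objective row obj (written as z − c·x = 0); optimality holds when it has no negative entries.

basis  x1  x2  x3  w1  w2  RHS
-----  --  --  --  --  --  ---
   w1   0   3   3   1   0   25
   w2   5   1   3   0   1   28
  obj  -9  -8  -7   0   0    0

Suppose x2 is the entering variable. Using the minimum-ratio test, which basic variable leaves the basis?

Column x2 entries and ratios — w1: 25/3 = 25/3; w2: 28/1 = 28.
Smallest ratio is 25/3 in the row of w1, so w1 leaves.

w1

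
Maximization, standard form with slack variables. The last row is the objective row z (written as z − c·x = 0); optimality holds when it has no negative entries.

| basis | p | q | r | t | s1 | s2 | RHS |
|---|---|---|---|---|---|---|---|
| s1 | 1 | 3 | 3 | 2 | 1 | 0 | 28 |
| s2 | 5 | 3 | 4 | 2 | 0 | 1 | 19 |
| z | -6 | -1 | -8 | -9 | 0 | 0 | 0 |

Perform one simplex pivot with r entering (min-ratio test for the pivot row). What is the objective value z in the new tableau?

38

Ratio test on column r — row 1: 28/3 = 28/3; row 2: 19/4 = 19/4. Minimum is 19/4 at row 2 (s2 leaves); pivot element 4.
Pivot on row 2; the z-row RHS becomes 0 − (-8)·(19/4) = 38.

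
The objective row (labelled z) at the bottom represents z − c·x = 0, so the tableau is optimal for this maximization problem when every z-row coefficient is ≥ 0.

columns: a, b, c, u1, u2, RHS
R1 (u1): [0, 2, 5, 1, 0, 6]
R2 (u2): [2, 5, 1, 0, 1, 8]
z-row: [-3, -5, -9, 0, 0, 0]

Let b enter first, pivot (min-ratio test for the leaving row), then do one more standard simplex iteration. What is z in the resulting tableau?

Ratio test on column b — row 1: 6/2 = 3; row 2: 8/5 = 8/5. Minimum is 8/5 at row 2 (u2 leaves); pivot element 5.
Pivot on row 2; the z-row RHS becomes 0 − (-5)·(8/5) = 8.
Next entering variable (most negative z-row entry -8): c.
Ratio test on column c — row 1: (14/5)/(23/5) = 14/23; row 2: (8/5)/(1/5) = 8. Minimum is 14/23 at row 1 (u1 leaves); pivot element 23/5.
After the second pivot the z-row RHS is 8 − (-8)·(14/23) = 296/23.

296/23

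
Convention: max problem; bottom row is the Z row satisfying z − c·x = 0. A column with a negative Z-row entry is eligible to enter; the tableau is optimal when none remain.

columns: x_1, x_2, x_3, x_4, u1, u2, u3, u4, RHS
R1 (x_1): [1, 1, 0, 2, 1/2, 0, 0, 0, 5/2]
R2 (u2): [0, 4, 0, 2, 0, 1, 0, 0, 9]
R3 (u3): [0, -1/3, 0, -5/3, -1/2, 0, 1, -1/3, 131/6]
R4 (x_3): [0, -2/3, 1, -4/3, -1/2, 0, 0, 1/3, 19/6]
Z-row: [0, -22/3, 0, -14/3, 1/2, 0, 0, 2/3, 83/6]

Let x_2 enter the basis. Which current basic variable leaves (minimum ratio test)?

Column x_2 entries and ratios — x_1: (5/2)/1 = 5/2; u2: 9/4 = 9/4; u3: -1/3 ≤ 0, skip; x_3: -2/3 ≤ 0, skip.
Smallest ratio is 9/4 in the row of u2, so u2 leaves.

u2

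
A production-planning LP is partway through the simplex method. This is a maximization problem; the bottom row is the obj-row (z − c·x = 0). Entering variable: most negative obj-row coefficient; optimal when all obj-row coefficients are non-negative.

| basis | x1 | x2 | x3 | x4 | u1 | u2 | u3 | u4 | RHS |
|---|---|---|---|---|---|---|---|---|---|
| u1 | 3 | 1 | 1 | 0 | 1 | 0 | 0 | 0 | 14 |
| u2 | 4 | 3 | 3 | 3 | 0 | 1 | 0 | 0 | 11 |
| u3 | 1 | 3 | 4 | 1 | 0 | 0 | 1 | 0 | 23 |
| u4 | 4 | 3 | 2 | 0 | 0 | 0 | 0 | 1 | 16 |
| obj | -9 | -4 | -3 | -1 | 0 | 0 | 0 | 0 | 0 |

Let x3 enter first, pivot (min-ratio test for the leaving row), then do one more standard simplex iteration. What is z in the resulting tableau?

Ratio test on column x3 — row 1: 14/1 = 14; row 2: 11/3 = 11/3; row 3: 23/4 = 23/4; row 4: 16/2 = 8. Minimum is 11/3 at row 2 (u2 leaves); pivot element 3.
Pivot on row 2; the obj-row RHS becomes 0 − (-3)·(11/3) = 11.
Next entering variable (most negative obj-row entry -5): x1.
Ratio test on column x1 — row 1: (31/3)/(5/3) = 31/5; row 2: (11/3)/(4/3) = 11/4; row 3: entry -13/3 ≤ 0; row 4: (26/3)/(4/3) = 13/2. Minimum is 11/4 at row 2 (x3 leaves); pivot element 4/3.
After the second pivot the obj-row RHS is 11 − (-5)·(11/4) = 99/4.

99/4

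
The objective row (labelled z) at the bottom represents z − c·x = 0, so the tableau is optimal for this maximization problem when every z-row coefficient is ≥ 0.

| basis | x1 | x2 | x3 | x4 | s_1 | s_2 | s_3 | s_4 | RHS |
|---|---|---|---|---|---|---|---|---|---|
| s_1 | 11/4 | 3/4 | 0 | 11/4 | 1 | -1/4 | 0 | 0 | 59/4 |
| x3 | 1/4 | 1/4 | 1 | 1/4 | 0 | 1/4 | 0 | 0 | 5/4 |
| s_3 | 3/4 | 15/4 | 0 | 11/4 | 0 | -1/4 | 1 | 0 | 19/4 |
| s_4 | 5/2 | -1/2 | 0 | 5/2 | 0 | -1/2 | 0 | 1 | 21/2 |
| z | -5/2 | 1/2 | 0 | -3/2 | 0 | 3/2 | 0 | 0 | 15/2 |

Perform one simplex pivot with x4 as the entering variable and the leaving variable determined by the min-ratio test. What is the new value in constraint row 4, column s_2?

-3/11

Ratio test on column x4 — row 1: (59/4)/(11/4) = 59/11; row 2: (5/4)/(1/4) = 5; row 3: (19/4)/(11/4) = 19/11; row 4: (21/2)/(5/2) = 21/5. Minimum is 19/11 at row 3 (s_3 leaves); pivot element 11/4.
Divide row 3 by 11/4; eliminate column x4 from the other rows.
Row 4 update in column s_2: -1/2 − (5/2)·(-1/11) = -3/11.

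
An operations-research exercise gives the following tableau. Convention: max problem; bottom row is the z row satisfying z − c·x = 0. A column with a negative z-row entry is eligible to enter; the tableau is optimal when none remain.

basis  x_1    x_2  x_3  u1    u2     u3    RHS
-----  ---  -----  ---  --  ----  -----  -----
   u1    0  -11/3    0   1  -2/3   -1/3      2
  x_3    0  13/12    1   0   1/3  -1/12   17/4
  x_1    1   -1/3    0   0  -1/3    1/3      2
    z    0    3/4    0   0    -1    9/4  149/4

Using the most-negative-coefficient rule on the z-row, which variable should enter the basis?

Negative z-row entries: u2: -1.
The most negative is -1 in column u2, so u2 enters.

u2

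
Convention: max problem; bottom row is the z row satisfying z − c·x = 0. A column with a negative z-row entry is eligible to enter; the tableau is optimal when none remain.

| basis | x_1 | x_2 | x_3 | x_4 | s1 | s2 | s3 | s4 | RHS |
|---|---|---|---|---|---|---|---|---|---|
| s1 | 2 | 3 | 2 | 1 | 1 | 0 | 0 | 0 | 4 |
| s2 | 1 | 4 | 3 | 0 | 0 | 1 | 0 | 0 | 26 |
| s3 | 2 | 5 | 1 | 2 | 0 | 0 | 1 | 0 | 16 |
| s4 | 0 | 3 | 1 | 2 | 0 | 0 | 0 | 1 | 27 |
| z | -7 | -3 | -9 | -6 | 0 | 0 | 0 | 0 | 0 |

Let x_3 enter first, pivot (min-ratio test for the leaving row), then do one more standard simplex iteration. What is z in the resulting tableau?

24

Ratio test on column x_3 — row 1: 4/2 = 2; row 2: 26/3 = 26/3; row 3: 16/1 = 16; row 4: 27/1 = 27. Minimum is 2 at row 1 (s1 leaves); pivot element 2.
Pivot on row 1; the z-row RHS becomes 0 − (-9)·2 = 18.
Next entering variable (most negative z-row entry -3/2): x_4.
Ratio test on column x_4 — row 1: 2/(1/2) = 4; row 2: entry -3/2 ≤ 0; row 3: 14/(3/2) = 28/3; row 4: 25/(3/2) = 50/3. Minimum is 4 at row 1 (x_3 leaves); pivot element 1/2.
After the second pivot the z-row RHS is 18 − (-3/2)·4 = 24.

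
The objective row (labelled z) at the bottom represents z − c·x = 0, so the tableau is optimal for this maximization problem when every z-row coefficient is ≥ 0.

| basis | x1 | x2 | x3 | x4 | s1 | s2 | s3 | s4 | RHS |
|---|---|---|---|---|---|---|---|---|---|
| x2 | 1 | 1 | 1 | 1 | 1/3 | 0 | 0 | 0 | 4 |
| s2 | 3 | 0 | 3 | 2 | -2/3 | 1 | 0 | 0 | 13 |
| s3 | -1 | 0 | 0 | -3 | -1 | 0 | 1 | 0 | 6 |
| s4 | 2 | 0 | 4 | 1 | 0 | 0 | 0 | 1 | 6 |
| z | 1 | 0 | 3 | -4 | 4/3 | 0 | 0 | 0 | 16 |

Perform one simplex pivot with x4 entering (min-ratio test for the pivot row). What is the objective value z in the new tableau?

32

Ratio test on column x4 — row 1: 4/1 = 4; row 2: 13/2 = 13/2; row 3: entry -3 ≤ 0; row 4: 6/1 = 6. Minimum is 4 at row 1 (x2 leaves); pivot element 1.
Pivot on row 1; the z-row RHS becomes 16 − (-4)·4 = 32.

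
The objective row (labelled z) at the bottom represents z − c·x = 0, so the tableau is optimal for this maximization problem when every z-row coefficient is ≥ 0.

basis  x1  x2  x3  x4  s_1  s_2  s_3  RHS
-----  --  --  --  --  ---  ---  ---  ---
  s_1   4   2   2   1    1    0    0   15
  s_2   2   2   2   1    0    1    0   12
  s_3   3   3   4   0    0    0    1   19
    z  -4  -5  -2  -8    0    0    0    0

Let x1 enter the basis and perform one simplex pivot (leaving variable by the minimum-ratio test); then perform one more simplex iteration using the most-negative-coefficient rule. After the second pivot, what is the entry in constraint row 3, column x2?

3

Ratio test on column x1 — row 1: 15/4 = 15/4; row 2: 12/2 = 6; row 3: 19/3 = 19/3. Minimum is 15/4 at row 1 (s_1 leaves); pivot element 4.
Divide row 1 by 4; eliminate column x1 from the other rows.
Second iteration: most negative z-row entry is -7 in column x4, so x4 enters.
Ratio test on column x4 — row 1: (15/4)/(1/4) = 15; row 2: (9/2)/(1/2) = 9; row 3: entry -3/4 ≤ 0. Minimum is 9 at row 2 (s_2 leaves); pivot element 1/2.
Divide row 2 by 1/2; eliminate column x4 from the other rows.
After both pivots, the entry at constraint row 3, column x2 is 3.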